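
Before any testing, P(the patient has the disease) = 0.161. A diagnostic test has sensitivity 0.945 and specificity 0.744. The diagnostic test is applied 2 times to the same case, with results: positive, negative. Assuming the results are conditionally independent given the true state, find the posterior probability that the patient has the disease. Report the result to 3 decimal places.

Let H be the event that the patient has the disease; start with P(H) = 0.161. P('positive'|H) = 0.945, P('positive'|¬H) = 0.256.
Update on result 1 ('positive'): P(H) ← 0.945·0.1610 / (0.945·0.1610 + 0.256·0.8390) = 0.15215/0.36693 = 0.4146.
Update on result 2 ('negative'): P(H) ← 0.055·0.4146 / (0.055·0.4146 + 0.744·0.5854) = 0.022805/0.45831 = 0.0498.

Posterior P(H) ≈ 0.050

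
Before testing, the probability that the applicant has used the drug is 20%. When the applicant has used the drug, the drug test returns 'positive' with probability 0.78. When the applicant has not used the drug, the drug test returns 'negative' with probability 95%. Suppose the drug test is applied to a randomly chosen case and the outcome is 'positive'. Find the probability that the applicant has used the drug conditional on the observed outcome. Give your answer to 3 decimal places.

P(H | E) ≈ 0.796

Write H for 'the applicant has used the drug'. Prior odds H:¬H = 0.2/0.8 = 0.25000. For the 'positive' outcome, the likelihood ratio is 0.78/0.05 = 15.600.
Posterior odds = 0.25000 × 15.600 = 3.9000, so P(H|E) = 3.9000/(1+3.9000) = 0.796.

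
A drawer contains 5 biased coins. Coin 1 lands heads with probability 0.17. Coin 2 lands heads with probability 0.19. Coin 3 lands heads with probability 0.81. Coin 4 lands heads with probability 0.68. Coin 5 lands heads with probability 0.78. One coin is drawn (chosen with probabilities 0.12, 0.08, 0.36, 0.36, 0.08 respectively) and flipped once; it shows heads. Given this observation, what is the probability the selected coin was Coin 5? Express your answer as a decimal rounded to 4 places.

P(heads|C1) = 0.17; P(heads|C2) = 0.19; P(heads|C3) = 0.81; P(heads|C4) = 0.68; P(heads|C5) = 0.78.
Prior × likelihood for each source: 0.12·0.17=0.02040, 0.08·0.19=0.01520, 0.36·0.81=0.2916, 0.36·0.68=0.2448, 0.08·0.78=0.06240. Summing gives P(heads) = 0.63440.
P(Coin 5 | heads) = 0.06240 / 0.63440 = 0.0984.

Posterior probability ≈ 0.0984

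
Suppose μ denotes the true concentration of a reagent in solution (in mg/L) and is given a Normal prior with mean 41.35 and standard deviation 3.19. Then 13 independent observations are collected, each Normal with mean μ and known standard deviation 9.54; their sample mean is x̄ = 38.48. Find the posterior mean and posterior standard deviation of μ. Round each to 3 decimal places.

Prior precision 1/τ₀² = 1/3.19² = 0.0982695; data precision n/σ² = 13/9.54² = 0.142839.
Posterior precision = 0.0982695 + 0.142839 = 0.241108, giving posterior SD = 1/√0.241108 = 2.037.
Posterior mean = (0.0982695·41.35 + 0.142839·38.48) / 0.241108 = 39.650.

Posterior mean ≈ 39.650; posterior SD ≈ 2.037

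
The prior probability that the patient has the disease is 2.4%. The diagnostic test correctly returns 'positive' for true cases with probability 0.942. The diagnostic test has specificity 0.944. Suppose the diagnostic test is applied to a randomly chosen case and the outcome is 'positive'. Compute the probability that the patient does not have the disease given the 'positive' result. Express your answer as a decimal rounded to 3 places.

Write H for 'the patient has the disease'. Prior odds H:¬H = 0.024/0.976 = 0.024590. For the 'positive' outcome, the likelihood ratio is 0.942/0.056 = 16.821.
Posterior odds = 0.024590 × 16.821 = 0.41364, so P(H|E) = 0.41364/(1+0.41364) = 0.293. Then P(¬H|E) = 1 − 0.293 = 0.707.

P(¬H | E) ≈ 0.707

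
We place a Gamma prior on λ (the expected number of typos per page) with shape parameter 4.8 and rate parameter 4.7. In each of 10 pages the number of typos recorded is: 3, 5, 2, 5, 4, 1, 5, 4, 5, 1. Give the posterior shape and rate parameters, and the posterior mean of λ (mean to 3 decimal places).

Total count ∑xᵢ = 35 over n = 10 pages.
Gamma is conjugate to the Poisson likelihood: posterior is Gamma(shape = 4.8+35 = 39.8, rate = 4.7+10 = 14.7).
E[λ | data] = 39.8/14.7 = 2.707.

Posterior: Gamma(shape=39.8, rate=14.7); mean ≈ 2.707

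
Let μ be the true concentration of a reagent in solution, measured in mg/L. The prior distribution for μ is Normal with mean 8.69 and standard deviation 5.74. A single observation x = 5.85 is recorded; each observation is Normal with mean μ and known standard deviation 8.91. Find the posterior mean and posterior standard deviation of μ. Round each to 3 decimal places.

Posterior mean ≈ 7.857; posterior SD ≈ 4.825

With known σ, the Normal prior is conjugate. Weight on the data is w = (n/σ²)/(n/σ² + 1/τ₀²) = 0.0125963/(0.0125963+0.0303512) = 0.29330.
Posterior mean = w·x̄ + (1−w)·μ₀ = 0.29330·5.85 + 0.70670·8.69 = 7.857. Posterior variance = 1/(0.0125963+0.0303512) = 23.2842, so SD = 4.825.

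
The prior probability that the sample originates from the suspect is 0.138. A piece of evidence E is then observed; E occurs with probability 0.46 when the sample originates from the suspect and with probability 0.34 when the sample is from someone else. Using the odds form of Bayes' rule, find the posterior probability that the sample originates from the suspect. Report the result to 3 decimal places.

Posterior probability ≈ 0.178

Prior odds = 0.138/(1−0.138) = 0.16009. In log-odds, ln(0.16009) = -1.8320.
Add log likelihood ratio: ln(1.3529) = 0.30228.
Posterior log-odds = -1.5297, so posterior odds = exp(-1.5297) = 0.21660. Converting, P(H|E) = 0.21660/1.2166 = 0.178.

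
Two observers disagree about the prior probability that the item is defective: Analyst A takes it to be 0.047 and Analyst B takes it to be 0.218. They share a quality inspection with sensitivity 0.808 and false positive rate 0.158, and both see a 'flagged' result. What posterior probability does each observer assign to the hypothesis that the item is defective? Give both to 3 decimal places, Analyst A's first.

The likelihood ratio for a 'flagged' result is 0.808/0.158 = 5.1139.
Analyst A: prior odds 0.047/0.953 = 0.049318; posterior odds 0.25221; posterior probability 0.201.
Analyst B: prior odds 0.218/0.782 = 0.27877; posterior odds 1.4256; posterior probability 0.588.

Analyst A: 0.201; Analyst B: 0.588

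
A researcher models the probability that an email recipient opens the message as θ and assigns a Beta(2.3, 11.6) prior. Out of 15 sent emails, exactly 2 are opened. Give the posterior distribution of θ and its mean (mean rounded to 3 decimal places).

Observing 2 successes and 13 failures updates Beta(2.3, 11.6) by adding the success and failure counts to the two shape parameters: α = 2.3+2 = 4.3, β = 11.6+13 = 24.6.
E[θ | data] = 4.3/(4.3+24.6) = 0.149.

Posterior: Beta(4.3, 24.6); mean ≈ 0.149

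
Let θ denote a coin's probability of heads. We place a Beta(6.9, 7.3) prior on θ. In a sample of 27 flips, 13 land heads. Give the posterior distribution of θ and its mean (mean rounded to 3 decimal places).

Posterior: Beta(19.9, 21.3); mean ≈ 0.483

The binomial likelihood is conjugate to the Beta prior: with 13 successes and 14 failures, the posterior is Beta(6.9+13, 7.3+14) = Beta(19.9, 21.3).
Posterior mean = α/(α+β) = 19.9/41.2 = 0.483.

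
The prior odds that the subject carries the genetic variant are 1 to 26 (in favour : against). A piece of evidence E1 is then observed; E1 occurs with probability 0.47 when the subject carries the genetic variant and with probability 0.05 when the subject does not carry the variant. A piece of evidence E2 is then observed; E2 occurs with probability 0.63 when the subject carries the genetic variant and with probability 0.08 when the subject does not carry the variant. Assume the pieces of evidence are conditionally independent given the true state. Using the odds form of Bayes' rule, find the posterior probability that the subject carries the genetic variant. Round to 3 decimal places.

Posterior probability ≈ 0.740

Prior odds = 1/26 = 0.038462.
Likelihood ratio for E1 = 0.47/0.05 = 9.4000.
Likelihood ratio for E2 = 0.63/0.08 = 7.8750.
Posterior odds = prior odds × LR₁ × LR₂ = 2.8471.
Posterior probability = odds/(1+odds) = 2.8471/3.8471 = 0.740.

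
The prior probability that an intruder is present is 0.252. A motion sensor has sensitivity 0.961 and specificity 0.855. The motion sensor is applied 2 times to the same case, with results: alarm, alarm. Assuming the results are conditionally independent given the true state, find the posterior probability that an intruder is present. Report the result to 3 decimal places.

With H the event that an intruder is present, the joint likelihood of the observed sequence is P(data|H) = 0.961·0.961 = 0.92352 and P(data|¬H) = 0.145·0.145 = 0.021025.
Bayes: P(H|data) = 0.252·0.92352 / (0.252·0.92352 + 0.748·0.021025) = 0.23273/0.24845 = 0.9367.

Posterior P(H) ≈ 0.937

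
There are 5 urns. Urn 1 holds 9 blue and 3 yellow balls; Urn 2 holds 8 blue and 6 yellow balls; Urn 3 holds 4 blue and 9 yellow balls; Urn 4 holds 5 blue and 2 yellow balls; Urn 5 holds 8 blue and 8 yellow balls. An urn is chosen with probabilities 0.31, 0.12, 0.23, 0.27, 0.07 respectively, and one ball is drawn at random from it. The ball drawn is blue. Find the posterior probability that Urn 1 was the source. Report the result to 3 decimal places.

P(blue|Urn 1) = 0.75; P(blue|Urn 2) = 0.5714; P(blue|Urn 3) = 0.3077; P(blue|Urn 4) = 0.7143; P(blue|Urn 5) = 0.5.
Prior × likelihood for each source: 0.31·0.75=0.2325, 0.12·0.5714=0.06857, 0.23·0.3077=0.07077, 0.27·0.7143=0.1929, 0.07·0.5=0.03500. Summing gives P(blue) = 0.59970.
P(Urn 1 | blue) = 0.2325 / 0.59970 = 0.388.

Posterior probability ≈ 0.388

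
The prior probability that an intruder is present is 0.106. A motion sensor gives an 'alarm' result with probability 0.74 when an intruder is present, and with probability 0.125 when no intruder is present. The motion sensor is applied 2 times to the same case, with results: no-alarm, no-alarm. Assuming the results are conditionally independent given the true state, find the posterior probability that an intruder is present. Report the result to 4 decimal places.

Let H be the event that an intruder is present; start with P(H) = 0.106. P('alarm'|H) = 0.74, P('alarm'|¬H) = 0.125.
Update on result 1 ('no-alarm'): P(H) ← 0.26·0.1060 / (0.26·0.1060 + 0.875·0.8940) = 0.027560/0.80981 = 0.0340.
Update on result 2 ('no-alarm'): P(H) ← 0.26·0.0340 / (0.26·0.0340 + 0.875·0.9660) = 0.0088485/0.85407 = 0.0104.

Posterior P(H) ≈ 0.0104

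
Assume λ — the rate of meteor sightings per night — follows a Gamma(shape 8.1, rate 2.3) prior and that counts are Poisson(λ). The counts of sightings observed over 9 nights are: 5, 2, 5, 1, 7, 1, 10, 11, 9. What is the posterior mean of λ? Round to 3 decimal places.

Posterior mean ≈ 5.230

The Poisson likelihood adds the total count to the shape and the number of exposure periods to the rate. Here ∑xᵢ = 51 and n = 9, so shape 8.1→59.1 and rate 2.3→11.3.
E[λ | data] = 59.1/11.3 = 5.230.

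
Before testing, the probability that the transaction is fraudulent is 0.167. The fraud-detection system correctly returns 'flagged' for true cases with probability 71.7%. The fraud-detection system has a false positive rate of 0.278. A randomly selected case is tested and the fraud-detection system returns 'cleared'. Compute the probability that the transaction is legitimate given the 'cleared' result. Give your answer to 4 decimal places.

P(¬H | E) ≈ 0.9271

Write H for 'the transaction is fraudulent'. Prior odds H:¬H = 0.167/0.833 = 0.20048. For the 'cleared' outcome, the likelihood ratio is 0.283/0.722 = 0.39197.
Posterior odds = 0.20048 × 0.39197 = 0.078582, so P(H|E) = 0.078582/(1+0.078582) = 0.0729. Then P(¬H|E) = 1 − 0.0729 = 0.9271.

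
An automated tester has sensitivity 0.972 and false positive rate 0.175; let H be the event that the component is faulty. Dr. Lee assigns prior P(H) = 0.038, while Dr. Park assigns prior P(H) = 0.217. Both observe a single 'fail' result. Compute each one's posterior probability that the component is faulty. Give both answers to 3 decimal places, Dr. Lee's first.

The likelihood ratio for a 'fail' result is 0.972/0.175 = 5.5543.
Dr. Lee: prior odds 0.038/0.962 = 0.039501; posterior odds 0.21940; posterior probability 0.180.
Dr. Park: prior odds 0.217/0.783 = 0.27714; posterior odds 1.5393; posterior probability 0.606.

Dr. Lee: 0.180; Dr. Park: 0.606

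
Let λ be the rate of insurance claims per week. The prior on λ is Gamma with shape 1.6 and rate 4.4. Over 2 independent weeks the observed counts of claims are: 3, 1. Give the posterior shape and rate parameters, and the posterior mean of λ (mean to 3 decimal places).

The Poisson likelihood adds the total count to the shape and the number of exposure periods to the rate. Here ∑xᵢ = 4 and n = 2, so shape 1.6→5.6 and rate 4.4→6.4.
Posterior mean = shape/rate = 5.6/6.4 = 0.875.

Posterior: Gamma(shape=5.6, rate=6.4); mean ≈ 0.875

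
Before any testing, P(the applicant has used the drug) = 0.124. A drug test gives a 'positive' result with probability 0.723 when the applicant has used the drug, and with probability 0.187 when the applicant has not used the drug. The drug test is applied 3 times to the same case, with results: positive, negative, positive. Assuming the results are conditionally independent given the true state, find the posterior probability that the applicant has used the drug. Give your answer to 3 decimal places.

Posterior P(H) ≈ 0.419

With H the event that the applicant has used the drug, the joint likelihood of the observed sequence is P(data|H) = 0.723·0.277·0.723 = 0.14480 and P(data|¬H) = 0.187·0.813·0.187 = 0.028430.
Bayes: P(H|data) = 0.124·0.14480 / (0.124·0.14480 + 0.876·0.028430) = 0.017955/0.042859 = 0.4189.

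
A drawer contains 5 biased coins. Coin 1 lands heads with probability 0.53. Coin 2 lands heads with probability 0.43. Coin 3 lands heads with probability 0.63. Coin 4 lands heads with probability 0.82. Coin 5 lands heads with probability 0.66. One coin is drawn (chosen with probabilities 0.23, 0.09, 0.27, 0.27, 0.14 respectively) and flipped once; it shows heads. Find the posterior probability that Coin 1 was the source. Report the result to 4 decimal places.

Posterior probability ≈ 0.1891

P(heads|C1) = 0.53; P(heads|C2) = 0.43; P(heads|C3) = 0.63; P(heads|C4) = 0.82; P(heads|C5) = 0.66.
Prior × likelihood for each source: 0.23·0.53=0.1219, 0.09·0.43=0.03870, 0.27·0.63=0.1701, 0.27·0.82=0.2214, 0.14·0.66=0.09240. Summing gives P(heads) = 0.64450.
P(Coin 1 | heads) = 0.1219 / 0.64450 = 0.1891.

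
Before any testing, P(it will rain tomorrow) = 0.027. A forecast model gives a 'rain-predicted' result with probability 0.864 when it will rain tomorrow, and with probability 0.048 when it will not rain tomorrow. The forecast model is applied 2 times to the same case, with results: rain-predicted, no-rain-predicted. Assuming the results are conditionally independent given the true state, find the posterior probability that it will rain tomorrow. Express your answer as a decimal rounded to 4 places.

Let H be the event that it will rain tomorrow; start with P(H) = 0.027. P('rain-predicted'|H) = 0.864, P('rain-predicted'|¬H) = 0.048.
Update on result 1 ('rain-predicted'): P(H) ← 0.864·0.0270 / (0.864·0.0270 + 0.048·0.9730) = 0.023328/0.070032 = 0.3331.
Update on result 2 ('no-rain-predicted'): P(H) ← 0.136·0.3331 / (0.136·0.3331 + 0.952·0.6669) = 0.045302/0.68019 = 0.0666.

Posterior P(H) ≈ 0.0666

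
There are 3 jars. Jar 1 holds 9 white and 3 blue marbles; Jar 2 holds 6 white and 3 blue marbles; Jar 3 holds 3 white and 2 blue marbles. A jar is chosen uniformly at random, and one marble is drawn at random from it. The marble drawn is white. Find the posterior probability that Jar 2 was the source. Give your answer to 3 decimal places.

Posterior probability ≈ 0.331

P(white|Jar 1) = 0.75; P(white|Jar 2) = 0.6667; P(white|Jar 3) = 0.6.
Prior × likelihood for each source: 0.333333·0.75=0.2500, 0.333333·0.6667=0.2222, 0.333333·0.6=0.2000. Summing gives P(white) = 0.67222.
P(Jar 2 | white) = 0.2222 / 0.67222 = 0.331.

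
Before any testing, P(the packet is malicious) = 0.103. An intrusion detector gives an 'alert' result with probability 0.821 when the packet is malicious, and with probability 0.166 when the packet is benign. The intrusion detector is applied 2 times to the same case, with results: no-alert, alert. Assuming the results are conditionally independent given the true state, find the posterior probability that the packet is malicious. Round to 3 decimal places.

With H the event that the packet is malicious, the joint likelihood of the observed sequence is P(data|H) = 0.179·0.821 = 0.14696 and P(data|¬H) = 0.834·0.166 = 0.13844.
Bayes: P(H|data) = 0.103·0.14696 / (0.103·0.14696 + 0.897·0.13844) = 0.015137/0.13932 = 0.1086.

Posterior P(H) ≈ 0.109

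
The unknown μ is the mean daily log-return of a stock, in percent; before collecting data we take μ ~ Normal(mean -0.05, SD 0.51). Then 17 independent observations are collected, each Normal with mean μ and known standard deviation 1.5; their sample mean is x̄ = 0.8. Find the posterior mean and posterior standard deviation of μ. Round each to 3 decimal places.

With known σ, the Normal prior is conjugate. Weight on the data is w = (n/σ²)/(n/σ² + 1/τ₀²) = 7.55556/(7.55556+3.84468) = 0.66275.
Posterior mean = w·x̄ + (1−w)·μ₀ = 0.66275·0.8 + 0.33725·-0.05 = 0.513. Posterior variance = 1/(7.55556+3.84468) = 0.0877175, so SD = 0.296.

Posterior mean ≈ 0.513; posterior SD ≈ 0.296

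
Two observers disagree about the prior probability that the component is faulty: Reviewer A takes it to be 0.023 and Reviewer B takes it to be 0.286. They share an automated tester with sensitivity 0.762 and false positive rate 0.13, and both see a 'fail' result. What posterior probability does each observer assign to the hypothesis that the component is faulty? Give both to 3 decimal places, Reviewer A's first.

The likelihood ratio for a 'fail' result is 0.762/0.13 = 5.8615.
Reviewer A: prior odds 0.023/0.977 = 0.023541; posterior odds 0.13799; posterior probability 0.121.
Reviewer B: prior odds 0.286/0.714 = 0.40056; posterior odds 2.3479; posterior probability 0.701.

Reviewer A: 0.121; Reviewer B: 0.701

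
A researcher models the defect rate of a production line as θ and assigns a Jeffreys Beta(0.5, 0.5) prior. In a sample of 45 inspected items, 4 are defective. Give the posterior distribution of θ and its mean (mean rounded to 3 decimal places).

Observing 4 successes and 41 failures updates Beta(0.5, 0.5) by adding the success and failure counts to the two shape parameters: α = 0.5+4 = 4.5, β = 0.5+41 = 41.5.
Posterior mean = α/(α+β) = 4.5/46 = 0.098.

Posterior: Beta(4.5, 41.5); mean ≈ 0.098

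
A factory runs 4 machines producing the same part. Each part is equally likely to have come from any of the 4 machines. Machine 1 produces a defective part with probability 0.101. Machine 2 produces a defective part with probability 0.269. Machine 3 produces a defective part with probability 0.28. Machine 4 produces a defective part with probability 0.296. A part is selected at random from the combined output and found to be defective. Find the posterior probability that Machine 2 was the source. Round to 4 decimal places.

Posterior probability ≈ 0.2844

Tabulate prior·likelihood by source: [1] prior 0.25, lik 0.101, product 0.02525; [2] prior 0.25, lik 0.269, product 0.06725; [3] prior 0.25, lik 0.28, product 0.07000; [4] prior 0.25, lik 0.296, product 0.07400.
Normalizing constant = 0.23650; the posterior for Machine 2 is its product over the sum, 0.06725/0.23650 = 0.2844.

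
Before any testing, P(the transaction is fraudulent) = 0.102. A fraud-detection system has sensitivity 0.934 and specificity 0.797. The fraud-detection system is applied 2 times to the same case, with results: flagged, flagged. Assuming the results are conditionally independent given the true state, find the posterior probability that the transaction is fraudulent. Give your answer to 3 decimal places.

Posterior P(H) ≈ 0.706

With H the event that the transaction is fraudulent, the joint likelihood of the observed sequence is P(data|H) = 0.934·0.934 = 0.87236 and P(data|¬H) = 0.203·0.203 = 0.041209.
Bayes: P(H|data) = 0.102·0.87236 / (0.102·0.87236 + 0.898·0.041209) = 0.088980/0.12599 = 0.7063.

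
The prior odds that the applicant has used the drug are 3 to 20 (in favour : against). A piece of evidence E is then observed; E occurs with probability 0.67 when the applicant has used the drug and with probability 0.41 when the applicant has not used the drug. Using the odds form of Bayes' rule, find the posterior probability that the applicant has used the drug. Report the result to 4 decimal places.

Posterior probability ≈ 0.1969

Prior odds = 3/20 = 0.15000. In log-odds, ln(0.15000) = -1.8971.
Add log likelihood ratio: ln(1.6341) = 0.49112.
Posterior log-odds = -1.4060, so posterior odds = exp(-1.4060) = 0.24512. Converting, P(H|E) = 0.24512/1.2451 = 0.1969.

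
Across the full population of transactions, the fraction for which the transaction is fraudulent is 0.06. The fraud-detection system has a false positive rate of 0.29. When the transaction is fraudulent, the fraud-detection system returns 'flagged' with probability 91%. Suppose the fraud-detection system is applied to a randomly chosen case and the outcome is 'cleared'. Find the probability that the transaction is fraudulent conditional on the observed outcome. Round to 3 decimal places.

P(H | E) ≈ 0.008

Write H for 'the transaction is fraudulent'. Prior odds H:¬H = 0.06/0.94 = 0.063830. For the 'cleared' outcome, the likelihood ratio is 0.09/0.71 = 0.12676.
Posterior odds = 0.063830 × 0.12676 = 0.0080911, so P(H|E) = 0.0080911/(1+0.0080911) = 0.008.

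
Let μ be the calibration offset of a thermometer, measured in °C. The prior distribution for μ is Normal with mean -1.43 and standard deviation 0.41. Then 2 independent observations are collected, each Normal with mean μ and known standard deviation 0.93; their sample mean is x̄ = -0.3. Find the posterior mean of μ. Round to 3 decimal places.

Posterior mean ≈ -1.114

Prior precision 1/τ₀² = 1/0.41² = 5.94884; data precision n/σ² = 2/0.93² = 2.31241.
Posterior precision = 5.94884 + 2.31241 = 8.26125.
Posterior mean = (5.94884·-1.43 + 2.31241·-0.3) / 8.26125 = -1.114.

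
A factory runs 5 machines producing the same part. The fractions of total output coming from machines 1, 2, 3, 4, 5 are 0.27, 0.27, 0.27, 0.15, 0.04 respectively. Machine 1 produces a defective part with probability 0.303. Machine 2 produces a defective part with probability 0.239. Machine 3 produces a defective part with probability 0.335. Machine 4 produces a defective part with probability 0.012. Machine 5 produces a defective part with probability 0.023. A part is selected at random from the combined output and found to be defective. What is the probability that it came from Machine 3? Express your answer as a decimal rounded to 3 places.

Posterior probability ≈ 0.378

Tabulate prior·likelihood by source: [1] prior 0.27, lik 0.303, product 0.08181; [2] prior 0.27, lik 0.239, product 0.06453; [3] prior 0.27, lik 0.335, product 0.09045; [4] prior 0.15, lik 0.012, product 0.001800; [5] prior 0.04, lik 0.023, product 0.0009200.
Normalizing constant = 0.23951; the posterior for Machine 3 is its product over the sum, 0.09045/0.23951 = 0.378.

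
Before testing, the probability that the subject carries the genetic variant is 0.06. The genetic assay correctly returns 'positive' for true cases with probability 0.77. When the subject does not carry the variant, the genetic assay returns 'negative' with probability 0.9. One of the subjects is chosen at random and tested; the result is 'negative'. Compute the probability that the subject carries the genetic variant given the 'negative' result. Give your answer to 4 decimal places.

Let H be the event that the subject carries the genetic variant. P(H) = 0.06, so P(¬H) = 0.94. With E the 'negative' result, P(E|H) = 0.23 and P(E|¬H) = 0.9.
P(E) = 0.23·0.06 + 0.9·0.94 = 0.013800 + 0.84600 = 0.85980.
By Bayes' theorem, P(H|E) = 0.013800 / 0.85980 = 0.0161.

P(H | E) ≈ 0.0161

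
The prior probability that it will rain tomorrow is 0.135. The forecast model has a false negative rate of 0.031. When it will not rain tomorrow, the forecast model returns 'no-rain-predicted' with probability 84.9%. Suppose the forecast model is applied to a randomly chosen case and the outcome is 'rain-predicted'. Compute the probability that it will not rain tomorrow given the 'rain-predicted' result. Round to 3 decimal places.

Let H be the event that it will rain tomorrow. P(H) = 0.135, so P(¬H) = 0.865. With E the 'rain-predicted' result, P(E|H) = 0.969 and P(E|¬H) = 0.151.
P(E) = 0.969·0.135 + 0.151·0.865 = 0.13082 + 0.13061 = 0.26143.
By Bayes' theorem, P(H|E) = 0.13082 / 0.26143 = 0.500. Hence P(¬H|E) = 1 − 0.500 = 0.500.

P(¬H | E) ≈ 0.500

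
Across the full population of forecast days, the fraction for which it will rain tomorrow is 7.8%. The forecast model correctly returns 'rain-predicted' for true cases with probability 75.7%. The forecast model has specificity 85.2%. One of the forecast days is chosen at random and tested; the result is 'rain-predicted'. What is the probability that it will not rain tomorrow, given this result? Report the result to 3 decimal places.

Let H be the event that it will rain tomorrow. P(H) = 0.078, so P(¬H) = 0.922. With E the 'rain-predicted' result, P(E|H) = 0.757 and P(E|¬H) = 0.148.
P(E) = 0.757·0.078 + 0.148·0.922 = 0.059046 + 0.13646 = 0.19550.
By Bayes' theorem, P(H|E) = 0.059046 / 0.19550 = 0.302. Hence P(¬H|E) = 1 − 0.302 = 0.698.

P(¬H | E) ≈ 0.698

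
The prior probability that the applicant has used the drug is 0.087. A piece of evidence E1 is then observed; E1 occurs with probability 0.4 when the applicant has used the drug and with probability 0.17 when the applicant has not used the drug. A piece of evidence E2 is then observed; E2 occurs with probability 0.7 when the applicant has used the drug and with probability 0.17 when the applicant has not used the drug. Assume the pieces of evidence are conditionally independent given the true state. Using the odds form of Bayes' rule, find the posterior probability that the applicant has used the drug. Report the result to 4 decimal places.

Posterior probability ≈ 0.4800

Prior odds = 0.087/(1−0.087) = 0.095290. In log-odds, ln(0.095290) = -2.3508.
Add log likelihood ratios: ln(2.3529) + ln(4.1176) = 2.2709.
Posterior log-odds = -0.079880, so posterior odds = exp(-0.079880) = 0.92323. Converting, P(H|E) = 0.92323/1.9232 = 0.4800.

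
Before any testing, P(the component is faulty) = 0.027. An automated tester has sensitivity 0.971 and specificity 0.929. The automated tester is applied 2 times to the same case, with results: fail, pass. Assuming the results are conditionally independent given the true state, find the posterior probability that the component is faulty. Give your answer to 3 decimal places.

Posterior P(H) ≈ 0.012

Let H be the event that the component is faulty; start with P(H) = 0.027. P('fail'|H) = 0.971, P('fail'|¬H) = 0.071.
Update on result 1 ('fail'): P(H) ← 0.971·0.0270 / (0.971·0.0270 + 0.071·0.9730) = 0.026217/0.095300 = 0.2751.
Update on result 2 ('pass'): P(H) ← 0.029·0.2751 / (0.029·0.2751 + 0.929·0.7249) = 0.0079779/0.68141 = 0.0117.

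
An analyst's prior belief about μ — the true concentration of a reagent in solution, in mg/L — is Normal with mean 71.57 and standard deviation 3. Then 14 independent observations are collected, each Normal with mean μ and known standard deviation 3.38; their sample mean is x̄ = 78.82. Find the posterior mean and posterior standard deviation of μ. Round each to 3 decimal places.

Posterior mean ≈ 78.217; posterior SD ≈ 0.865

With known σ, the Normal prior is conjugate. Weight on the data is w = (n/σ²)/(n/σ² + 1/τ₀²) = 1.22545/(1.22545+0.111111) = 0.91687.
Posterior mean = w·x̄ + (1−w)·μ₀ = 0.91687·78.82 + 0.083132·71.57 = 78.217. Posterior variance = 1/(1.22545+0.111111) = 0.748190, so SD = 0.865.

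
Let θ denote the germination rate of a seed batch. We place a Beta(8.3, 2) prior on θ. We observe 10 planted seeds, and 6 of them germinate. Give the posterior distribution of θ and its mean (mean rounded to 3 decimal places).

Posterior: Beta(14.3, 6); mean ≈ 0.704

Observing 6 successes and 4 failures updates Beta(8.3, 2) by adding the success and failure counts to the two shape parameters: α = 8.3+6 = 14.3, β = 2+4 = 6.
E[θ | data] = 14.3/(14.3+6) = 0.704.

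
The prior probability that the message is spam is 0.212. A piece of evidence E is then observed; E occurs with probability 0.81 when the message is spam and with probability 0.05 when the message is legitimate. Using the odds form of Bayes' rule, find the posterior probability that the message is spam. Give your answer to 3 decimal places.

Posterior probability ≈ 0.813

Prior odds = 0.212/(1−0.212) = 0.26904.
Likelihood ratio for E = 0.81/0.05 = 16.200.
Posterior odds = prior odds × LR = 4.3584.
Posterior probability = odds/(1+odds) = 4.3584/5.3584 = 0.813.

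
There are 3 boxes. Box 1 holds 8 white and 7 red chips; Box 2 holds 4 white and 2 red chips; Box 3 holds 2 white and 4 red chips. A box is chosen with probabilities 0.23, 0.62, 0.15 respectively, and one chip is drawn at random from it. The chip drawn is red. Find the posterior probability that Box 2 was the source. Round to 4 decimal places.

Posterior probability ≈ 0.4992

P(red|Box 1) = 0.4667; P(red|Box 2) = 0.3333; P(red|Box 3) = 0.6667.
Prior × likelihood for each source: 0.23·0.4667=0.1073, 0.62·0.3333=0.2067, 0.15·0.6667=0.1000. Summing gives P(red) = 0.41400.
P(Box 2 | red) = 0.2067 / 0.41400 = 0.4992.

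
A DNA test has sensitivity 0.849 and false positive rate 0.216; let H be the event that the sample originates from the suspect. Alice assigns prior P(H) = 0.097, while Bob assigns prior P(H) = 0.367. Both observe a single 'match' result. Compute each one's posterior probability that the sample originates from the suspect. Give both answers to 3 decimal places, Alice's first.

The likelihood ratio for a 'match' result is 0.849/0.216 = 3.9306.
Alice: prior odds 0.097/0.903 = 0.10742; posterior odds 0.42222; posterior probability 0.297.
Bob: prior odds 0.367/0.633 = 0.57978; posterior odds 2.2789; posterior probability 0.695.

Alice: 0.297; Bob: 0.695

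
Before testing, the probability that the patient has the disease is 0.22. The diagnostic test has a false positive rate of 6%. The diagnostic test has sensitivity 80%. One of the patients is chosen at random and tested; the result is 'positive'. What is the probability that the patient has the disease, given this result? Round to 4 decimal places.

P(H | E) ≈ 0.7899

Write H for 'the patient has the disease'. Prior odds H:¬H = 0.22/0.78 = 0.28205. For the 'positive' outcome, the likelihood ratio is 0.8/0.06 = 13.333.
Posterior odds = 0.28205 × 13.333 = 3.7607, so P(H|E) = 3.7607/(1+3.7607) = 0.7899.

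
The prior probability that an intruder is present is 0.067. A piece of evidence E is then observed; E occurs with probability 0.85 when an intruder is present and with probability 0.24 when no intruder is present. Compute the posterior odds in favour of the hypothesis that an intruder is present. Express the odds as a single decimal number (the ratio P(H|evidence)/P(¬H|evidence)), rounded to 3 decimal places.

Prior odds = 0.067/(1−0.067) = 0.071811.
Likelihood ratio for E = 0.85/0.24 = 3.5417.
Posterior odds = prior odds × LR = 0.25433.

Posterior odds ≈ 0.254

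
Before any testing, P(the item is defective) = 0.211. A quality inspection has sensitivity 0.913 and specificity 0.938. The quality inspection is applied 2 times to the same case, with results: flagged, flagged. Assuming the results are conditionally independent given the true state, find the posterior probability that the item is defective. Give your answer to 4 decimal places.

Posterior P(H) ≈ 0.9830

Let H be the event that the item is defective; start with P(H) = 0.211. P('flagged'|H) = 0.913, P('flagged'|¬H) = 0.062.
Update on result 1 ('flagged'): P(H) ← 0.913·0.2110 / (0.913·0.2110 + 0.062·0.7890) = 0.19264/0.24156 = 0.7975.
Update on result 2 ('flagged'): P(H) ← 0.913·0.7975 / (0.913·0.7975 + 0.062·0.2025) = 0.72811/0.74067 = 0.9830.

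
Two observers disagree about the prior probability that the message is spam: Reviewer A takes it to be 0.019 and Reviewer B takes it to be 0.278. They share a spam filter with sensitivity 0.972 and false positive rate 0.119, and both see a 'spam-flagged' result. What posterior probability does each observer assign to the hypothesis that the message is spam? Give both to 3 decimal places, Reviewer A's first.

The likelihood ratio for a 'spam-flagged' result is 0.972/0.119 = 8.1681.
Reviewer A: prior odds 0.019/0.981 = 0.019368; posterior odds 0.15820; posterior probability 0.137.
Reviewer B: prior odds 0.278/0.722 = 0.38504; posterior odds 3.1450; posterior probability 0.759.

Reviewer A: 0.137; Reviewer B: 0.759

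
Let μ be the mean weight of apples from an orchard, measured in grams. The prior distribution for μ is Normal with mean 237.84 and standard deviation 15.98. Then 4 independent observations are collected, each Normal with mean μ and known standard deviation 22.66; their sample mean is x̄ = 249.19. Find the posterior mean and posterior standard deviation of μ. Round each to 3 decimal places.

Posterior mean ≈ 245.393; posterior SD ≈ 9.243

Prior precision 1/τ₀² = 1/15.98² = 0.00391603; data precision n/σ² = 4/22.66² = 0.00779005.
Posterior precision = 0.00391603 + 0.00779005 = 0.0117061, giving posterior SD = 1/√0.0117061 = 9.243.
Posterior mean = (0.00391603·237.84 + 0.00779005·249.19) / 0.0117061 = 245.393.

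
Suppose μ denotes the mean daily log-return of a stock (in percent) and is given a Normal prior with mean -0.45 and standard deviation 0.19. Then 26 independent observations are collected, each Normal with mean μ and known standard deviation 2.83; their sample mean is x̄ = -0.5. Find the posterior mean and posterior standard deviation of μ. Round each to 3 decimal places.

Prior precision 1/τ₀² = 1/0.19² = 27.7008; data precision n/σ² = 26/2.83² = 3.24639.
Posterior precision = 27.7008 + 3.24639 = 30.9472, giving posterior SD = 1/√30.9472 = 0.180.
Posterior mean = (27.7008·-0.45 + 3.24639·-0.5) / 30.9472 = -0.455.

Posterior mean ≈ -0.455; posterior SD ≈ 0.180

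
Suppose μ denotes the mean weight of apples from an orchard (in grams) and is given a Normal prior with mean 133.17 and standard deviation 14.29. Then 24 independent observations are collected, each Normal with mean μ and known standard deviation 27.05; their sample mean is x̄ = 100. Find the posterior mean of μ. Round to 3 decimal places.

Posterior mean ≈ 104.309

Prior precision 1/τ₀² = 1/14.29² = 0.00489706; data precision n/σ² = 24/27.05² = 0.0328002.
Posterior precision = 0.00489706 + 0.0328002 = 0.0376973.
Posterior mean = (0.00489706·133.17 + 0.0328002·100) / 0.0376973 = 104.309.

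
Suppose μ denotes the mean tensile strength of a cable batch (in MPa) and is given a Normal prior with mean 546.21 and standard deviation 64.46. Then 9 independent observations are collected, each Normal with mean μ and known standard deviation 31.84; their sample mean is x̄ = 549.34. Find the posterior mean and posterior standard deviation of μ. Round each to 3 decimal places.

Posterior mean ≈ 549.257; posterior SD ≈ 10.472

Prior precision 1/τ₀² = 1/64.46² = 0.00024067; data precision n/σ² = 9/31.84² = 0.00887762.
Posterior precision = 0.00024067 + 0.00887762 = 0.00911829, giving posterior SD = 1/√0.00911829 = 10.472.
Posterior mean = (0.00024067·546.21 + 0.00887762·549.34) / 0.00911829 = 549.257.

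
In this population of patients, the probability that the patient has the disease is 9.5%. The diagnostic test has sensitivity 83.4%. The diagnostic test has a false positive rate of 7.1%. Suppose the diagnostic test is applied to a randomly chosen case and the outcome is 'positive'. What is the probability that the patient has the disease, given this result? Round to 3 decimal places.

Write H for 'the patient has the disease'. Prior odds H:¬H = 0.095/0.905 = 0.10497. For the 'positive' outcome, the likelihood ratio is 0.834/0.071 = 11.746.
Posterior odds = 0.10497 × 11.746 = 1.2331, so P(H|E) = 1.2331/(1+1.2331) = 0.552.

P(H | E) ≈ 0.552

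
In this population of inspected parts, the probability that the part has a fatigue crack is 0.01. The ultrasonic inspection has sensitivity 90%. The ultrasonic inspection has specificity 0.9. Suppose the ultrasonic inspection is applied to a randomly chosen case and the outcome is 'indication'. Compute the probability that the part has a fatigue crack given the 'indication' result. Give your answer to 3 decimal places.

Let H be the event that the part has a fatigue crack. P(H) = 0.01, so P(¬H) = 0.99. With E the 'indication' result, P(E|H) = 0.9 and P(E|¬H) = 0.1.
P(E) = 0.9·0.01 + 0.1·0.99 = 0.0090000 + 0.099000 = 0.10800.
By Bayes' theorem, P(H|E) = 0.0090000 / 0.10800 = 0.083.

P(H | E) ≈ 0.083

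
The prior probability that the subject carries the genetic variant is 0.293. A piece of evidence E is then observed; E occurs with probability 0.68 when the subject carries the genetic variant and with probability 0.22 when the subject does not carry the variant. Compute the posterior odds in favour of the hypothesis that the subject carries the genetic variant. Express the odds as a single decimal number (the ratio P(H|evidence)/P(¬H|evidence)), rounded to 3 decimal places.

Prior odds = 0.293/(1−0.293) = 0.41443. In log-odds, ln(0.41443) = -0.88086.
Add log likelihood ratio: ln(3.0909) = 1.1285.
Posterior log-odds = 0.24761, so posterior odds = exp(0.24761) = 1.2810.

Posterior odds ≈ 1.281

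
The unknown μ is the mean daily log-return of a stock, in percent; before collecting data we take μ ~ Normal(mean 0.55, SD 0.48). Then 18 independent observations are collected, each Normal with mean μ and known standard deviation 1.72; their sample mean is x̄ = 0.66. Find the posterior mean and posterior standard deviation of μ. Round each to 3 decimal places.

Prior precision 1/τ₀² = 1/0.48² = 4.34028; data precision n/σ² = 18/1.72² = 6.08437.
Posterior precision = 4.34028 + 6.08437 = 10.4246, giving posterior SD = 1/√10.4246 = 0.310.
Posterior mean = (4.34028·0.55 + 6.08437·0.66) / 10.4246 = 0.614.

Posterior mean ≈ 0.614; posterior SD ≈ 0.310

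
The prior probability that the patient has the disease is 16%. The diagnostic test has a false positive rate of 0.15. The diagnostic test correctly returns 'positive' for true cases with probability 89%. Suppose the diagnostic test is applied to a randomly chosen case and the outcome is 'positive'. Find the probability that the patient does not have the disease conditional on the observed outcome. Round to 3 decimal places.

Let H be the event that the patient has the disease. P(H) = 0.16, so P(¬H) = 0.84. With E the 'positive' result, P(E|H) = 0.89 and P(E|¬H) = 0.15.
P(E) = 0.89·0.16 + 0.15·0.84 = 0.14240 + 0.12600 = 0.26840.
By Bayes' theorem, P(H|E) = 0.14240 / 0.26840 = 0.531. Hence P(¬H|E) = 1 − 0.531 = 0.469.

P(¬H | E) ≈ 0.469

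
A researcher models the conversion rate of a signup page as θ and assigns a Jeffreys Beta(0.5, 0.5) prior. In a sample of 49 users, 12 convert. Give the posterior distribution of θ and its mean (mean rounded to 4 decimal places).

Posterior: Beta(12.5, 37.5); mean ≈ 0.2500

Observing 12 successes and 37 failures updates Beta(0.5, 0.5) by adding the success and failure counts to the two shape parameters: α = 0.5+12 = 12.5, β = 0.5+37 = 37.5.
E[θ | data] = 12.5/(12.5+37.5) = 0.2500.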